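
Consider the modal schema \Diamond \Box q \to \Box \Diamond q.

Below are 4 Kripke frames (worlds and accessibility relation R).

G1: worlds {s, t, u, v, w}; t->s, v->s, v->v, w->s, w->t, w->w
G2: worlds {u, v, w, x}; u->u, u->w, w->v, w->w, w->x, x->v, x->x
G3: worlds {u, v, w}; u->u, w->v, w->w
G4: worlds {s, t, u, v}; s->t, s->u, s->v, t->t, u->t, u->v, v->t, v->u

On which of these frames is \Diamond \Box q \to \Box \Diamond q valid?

G4

Frame correspondent (Sahlqvist): \forall x \forall y \forall z (Rxy \wedge Rxz \to \exists w (Ryw \wedge Rzw)) — i.e. convergence.
G1: fails — Rts and Rts but s and s have no common successor.
G2: fails — Rww and Rwv but w and v have no common successor.
G3: fails — Rww and Rwv but w and v have no common successor.
G4: holds.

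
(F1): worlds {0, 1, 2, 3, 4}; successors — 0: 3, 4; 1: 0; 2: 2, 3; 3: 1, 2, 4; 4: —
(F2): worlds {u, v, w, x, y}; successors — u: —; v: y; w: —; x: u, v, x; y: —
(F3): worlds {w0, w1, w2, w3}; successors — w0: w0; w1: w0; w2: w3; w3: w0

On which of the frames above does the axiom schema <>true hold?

This is the axiom for seriality; its first-order frame correspondent is forall x exists y Rxy.
(F1): fails — world 4 has no successor.
(F2): fails — world u has no successor.
(F3): condition met.
Valid on: (F3).

(F3)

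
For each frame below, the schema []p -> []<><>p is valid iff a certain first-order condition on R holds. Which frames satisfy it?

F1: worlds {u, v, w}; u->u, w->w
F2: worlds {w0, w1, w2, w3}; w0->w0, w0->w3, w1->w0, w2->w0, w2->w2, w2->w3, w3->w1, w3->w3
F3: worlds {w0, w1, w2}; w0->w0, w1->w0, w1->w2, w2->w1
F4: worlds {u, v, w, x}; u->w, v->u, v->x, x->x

Frame correspondent (Sahlqvist): forall x forall z (xRz -> exists w (xRw & z R^2 w)) — i.e. a generalized confluence (Geach) condition.
F1: ✓.
F2: ✓.
F3: ✓.
F4: fails — uRw but no t with uRt and wR²t.
Valid on: F1, F2, F3.

F1, F2, F3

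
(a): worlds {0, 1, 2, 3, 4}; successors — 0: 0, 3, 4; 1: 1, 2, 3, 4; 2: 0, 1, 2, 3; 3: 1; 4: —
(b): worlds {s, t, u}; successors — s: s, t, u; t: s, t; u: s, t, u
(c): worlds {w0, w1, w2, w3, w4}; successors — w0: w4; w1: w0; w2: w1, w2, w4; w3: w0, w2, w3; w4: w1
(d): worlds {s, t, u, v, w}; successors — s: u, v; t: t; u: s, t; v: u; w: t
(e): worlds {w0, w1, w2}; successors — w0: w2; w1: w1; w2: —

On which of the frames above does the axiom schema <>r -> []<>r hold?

Frame correspondent (Sahlqvist): forall x forall y forall z (Rxy & Rxz -> Ryz) — i.e. the Euclidean property.
(a): fails — R04 and R00 but not R40.
(b): fails — Rst and Rsu but not Rtu.
(c): fails — Rw0w4 and Rw0w4 but not Rw4w4.
(d): fails — Rsv and Rsv but not Rvv.
(e): fails — Rw0w2 and Rw0w2 but not Rw2w2.
Valid on no frame.

none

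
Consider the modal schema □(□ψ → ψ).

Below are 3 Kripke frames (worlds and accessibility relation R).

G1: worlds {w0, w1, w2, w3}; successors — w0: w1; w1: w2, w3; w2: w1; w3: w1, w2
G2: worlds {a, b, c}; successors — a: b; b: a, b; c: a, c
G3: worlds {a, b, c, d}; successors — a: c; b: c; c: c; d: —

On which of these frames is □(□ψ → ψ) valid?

G3

This is the axiom for shift-reflexivity; its first-order frame correspondent is ∀x ∀y (Rxy → Ryy).
G1: fails — Rw1w2 but not Rw2w2.
G2: fails — Rba but not Raa.
G3: condition met.
Valid on: G3.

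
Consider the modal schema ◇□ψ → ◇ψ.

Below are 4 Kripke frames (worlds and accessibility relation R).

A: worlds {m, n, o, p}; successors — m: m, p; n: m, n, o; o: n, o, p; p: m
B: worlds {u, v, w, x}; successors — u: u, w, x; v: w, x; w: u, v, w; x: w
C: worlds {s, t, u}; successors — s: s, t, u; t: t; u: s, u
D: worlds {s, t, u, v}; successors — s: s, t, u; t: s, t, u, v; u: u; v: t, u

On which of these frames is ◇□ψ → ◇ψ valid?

This is the axiom for a generalized confluence (Geach) condition; its first-order frame correspondent is ∀x ∀y (xRy → ∃w (yRw ∧ xRw)).
A: fails — oRp but no w with pRw and oRw.
B: condition met.
C: condition met.
D: condition met.
Valid on: B, C, D.

B, C, D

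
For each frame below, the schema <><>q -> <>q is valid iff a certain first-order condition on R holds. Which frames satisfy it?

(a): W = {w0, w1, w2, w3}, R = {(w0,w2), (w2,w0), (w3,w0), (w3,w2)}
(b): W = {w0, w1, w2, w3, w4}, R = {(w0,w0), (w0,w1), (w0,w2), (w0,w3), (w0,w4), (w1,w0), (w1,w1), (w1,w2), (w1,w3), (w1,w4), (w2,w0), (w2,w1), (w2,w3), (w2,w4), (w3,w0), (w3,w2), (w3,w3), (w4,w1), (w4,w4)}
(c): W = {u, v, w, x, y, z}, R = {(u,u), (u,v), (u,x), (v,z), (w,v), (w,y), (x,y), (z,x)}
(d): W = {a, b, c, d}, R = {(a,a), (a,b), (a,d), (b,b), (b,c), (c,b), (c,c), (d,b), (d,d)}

The schema corresponds to transitivity: forall x forall y forall z (Rxy & Ryz -> Rxz).
(a): fails — Rw0w2 and Rw2w0 but not Rw0w0.
(b): fails — Rw2w3 and Rw3w2 but not Rw2w2.
(c): fails — Ruv and Rvz but not Ruz.
(d): fails — Rab and Rbc but not Rac.

none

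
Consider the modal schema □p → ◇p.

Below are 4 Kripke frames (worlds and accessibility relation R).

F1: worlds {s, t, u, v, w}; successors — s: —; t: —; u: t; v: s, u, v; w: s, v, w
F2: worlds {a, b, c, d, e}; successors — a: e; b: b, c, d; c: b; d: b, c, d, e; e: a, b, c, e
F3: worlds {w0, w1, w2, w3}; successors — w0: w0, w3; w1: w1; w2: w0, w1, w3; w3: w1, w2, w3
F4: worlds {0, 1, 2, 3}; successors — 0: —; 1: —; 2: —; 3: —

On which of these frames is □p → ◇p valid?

The schema corresponds to seriality: ∀x ∃y Rxy.
F1: fails — world s has no successor.
F2: ✓.
F3: ✓.
F4: fails — world 0 has no successor.
Valid on: F2, F3.

F2, F3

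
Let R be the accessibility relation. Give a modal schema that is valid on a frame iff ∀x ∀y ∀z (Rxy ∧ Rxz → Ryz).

The condition is the Euclidean property. The 5 schema ◇p → □◇p defines it.
Suppose ◇p→□◇p is valid. Take Rxy, Rxz and set V(p)={y}. Then ◇p at x, so □◇p at x, so ◇p at z, so some w with Rzw has p; w=y, i.e. Rzy. By symmetry of the argument, Ryz.

◇p → □◇p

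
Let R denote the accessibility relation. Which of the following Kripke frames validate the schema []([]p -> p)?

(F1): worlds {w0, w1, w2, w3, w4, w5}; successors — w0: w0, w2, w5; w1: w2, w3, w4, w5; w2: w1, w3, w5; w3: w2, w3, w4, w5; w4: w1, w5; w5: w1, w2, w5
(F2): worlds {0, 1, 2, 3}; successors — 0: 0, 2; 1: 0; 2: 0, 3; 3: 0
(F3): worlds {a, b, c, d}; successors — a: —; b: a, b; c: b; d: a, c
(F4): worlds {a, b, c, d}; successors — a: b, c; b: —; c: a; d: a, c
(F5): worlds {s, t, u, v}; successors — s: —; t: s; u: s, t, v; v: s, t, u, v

none

The schema corresponds to shift-reflexivity: forall x forall y (Rxy -> Ryy).
(F1): fails — Rw5w1 but not Rw1w1.
(F2): fails — R02 but not R22.
(F3): fails — Rdc but not Rcc.
(F4): fails — Rdc but not Rcc.
(F5): fails — Rut but not Rtt.
Valid on no frame.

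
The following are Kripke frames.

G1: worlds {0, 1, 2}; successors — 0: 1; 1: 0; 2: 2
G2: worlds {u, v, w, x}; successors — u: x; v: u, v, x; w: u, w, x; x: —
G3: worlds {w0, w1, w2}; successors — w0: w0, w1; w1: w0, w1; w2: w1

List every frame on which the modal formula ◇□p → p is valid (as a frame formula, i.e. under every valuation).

G1

The schema corresponds to symmetry: ∀x ∀y (Rxy → Ryx).
G1: ✓.
G2: fails — Rwu but not Ruw.
G3: fails — Rw2w1 but not Rw1w2.
Valid on: G1.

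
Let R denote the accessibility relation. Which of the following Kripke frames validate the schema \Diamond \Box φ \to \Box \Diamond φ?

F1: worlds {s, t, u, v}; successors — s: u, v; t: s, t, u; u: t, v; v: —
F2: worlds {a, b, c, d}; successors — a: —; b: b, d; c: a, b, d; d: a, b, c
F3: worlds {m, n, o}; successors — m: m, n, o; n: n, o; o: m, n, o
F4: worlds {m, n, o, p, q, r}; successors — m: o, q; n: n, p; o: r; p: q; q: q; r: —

F3

Frame correspondent (Sahlqvist): \forall x \forall y \forall z (Rxy \wedge Rxz \to \exists w (Ryw \wedge Rzw)) — i.e. convergence.
F1: fails — Rsv and Rsv but v and v have no common successor.
F2: fails — Rcd and Rca but d and a have no common successor.
F3: condition met.
F4: fails — Rmo and Rmq but o and q have no common successor.
Valid on: F3.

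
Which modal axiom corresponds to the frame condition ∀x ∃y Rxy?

A defining formula is □q → ◇q (the D axiom).
Suppose □q→◇q is valid. At any x set V(q)=W. Then □q at x, so ◇q at x, so x has a successor.

□q → ◇q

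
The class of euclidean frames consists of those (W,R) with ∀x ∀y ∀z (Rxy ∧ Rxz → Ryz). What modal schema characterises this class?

A defining formula is ◇q → □◇q (the 5 axiom).
Suppose ◇q→□◇q is valid. Take Rxy, Rxz and set V(q)={y}. Then ◇q at x, so □◇q at x, so ◇q at z, so some w with Rzw has q; w=y, i.e. Rzy. By symmetry of the argument, Ryz.

◇q → □◇q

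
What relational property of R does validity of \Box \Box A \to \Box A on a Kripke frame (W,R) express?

Density

Suppose □□A→□A is valid. Take Rxy and set V(A)={w : xR²w}. Then □□A at x, so □A at x, so A at y, i.e. ∃z(Rxz∧Rzy).
Conversely, on a frame with density the schema holds at every world under every valuation.
So the correspondent is density.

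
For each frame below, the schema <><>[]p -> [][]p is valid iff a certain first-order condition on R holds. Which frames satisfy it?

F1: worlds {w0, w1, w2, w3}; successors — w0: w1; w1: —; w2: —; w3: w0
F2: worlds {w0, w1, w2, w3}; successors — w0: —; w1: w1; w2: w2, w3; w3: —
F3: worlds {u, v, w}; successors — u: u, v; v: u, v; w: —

The schema corresponds to a generalized confluence (Geach) condition: forall x forall y forall z ((x R^2 y & x R^2 z) -> exists w (yRw & z = w)).
F1: fails — w3R²w1, w3R²w1 but no w with w1Rw and w1=w.
F2: fails — w2R²w3, w2R²w2 but no w with w3Rw and w2=w.
F3: condition met.

F3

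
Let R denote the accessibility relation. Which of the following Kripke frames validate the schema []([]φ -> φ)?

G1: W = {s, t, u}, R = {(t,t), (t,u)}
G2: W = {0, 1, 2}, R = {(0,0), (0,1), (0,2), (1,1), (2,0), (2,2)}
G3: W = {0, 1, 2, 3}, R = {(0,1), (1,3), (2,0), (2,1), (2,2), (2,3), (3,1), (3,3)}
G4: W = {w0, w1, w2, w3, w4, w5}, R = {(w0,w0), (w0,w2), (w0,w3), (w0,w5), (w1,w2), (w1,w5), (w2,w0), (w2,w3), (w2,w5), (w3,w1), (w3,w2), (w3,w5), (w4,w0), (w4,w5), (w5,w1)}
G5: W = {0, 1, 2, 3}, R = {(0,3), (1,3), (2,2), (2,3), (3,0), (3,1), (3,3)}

G2

Frame correspondent (Sahlqvist): forall x forall y (Rxy -> Ryy) — i.e. shift-reflexivity.
G1: fails — Rtu but not Ruu.
G2: holds.
G3: fails — R31 but not R11.
G4: fails — Rw1w5 but not Rw5w5.
G5: fails — R31 but not R11.
Valid on: G2.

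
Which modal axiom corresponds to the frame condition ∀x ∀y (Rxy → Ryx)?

ψ → □◇ψ

A defining formula is ψ → □◇ψ (the B axiom).
Suppose ψ→□◇ψ is valid. Take Rxy and set V(ψ)={x}. Then ψ at x, so □◇ψ at x, so ◇ψ at y, so some z with Ryz has ψ; z=x, i.e. Ryx.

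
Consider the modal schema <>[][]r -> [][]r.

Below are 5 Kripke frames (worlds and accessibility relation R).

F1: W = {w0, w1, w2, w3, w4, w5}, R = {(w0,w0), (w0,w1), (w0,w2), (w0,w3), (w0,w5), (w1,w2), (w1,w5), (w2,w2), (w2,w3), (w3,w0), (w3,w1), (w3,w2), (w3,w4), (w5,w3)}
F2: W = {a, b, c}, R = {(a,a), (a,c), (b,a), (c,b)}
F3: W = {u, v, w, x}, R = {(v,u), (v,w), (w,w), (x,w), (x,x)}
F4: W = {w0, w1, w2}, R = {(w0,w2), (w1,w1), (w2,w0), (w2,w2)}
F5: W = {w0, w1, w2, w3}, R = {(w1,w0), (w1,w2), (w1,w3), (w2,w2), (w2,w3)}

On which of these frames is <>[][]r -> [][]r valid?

This is the axiom for a generalized confluence (Geach) condition; its first-order frame correspondent is forall x forall y forall z ((xRy & x R^2 z) -> exists w (y R^2 w & z = w)).
F1: fails — w0Rw1, w0R²w0 but no w with w1R²w and w0=w.
F2: fails — aRc, aR²b but no w with cR²w and b=w.
F3: fails — vRu, vR²w but no t with uR²t and w=t.
F4: condition met.
F5: fails — w1Rw0, w1R²w2 but no w with w0R²w and w2=w.
Valid on: F4.

F4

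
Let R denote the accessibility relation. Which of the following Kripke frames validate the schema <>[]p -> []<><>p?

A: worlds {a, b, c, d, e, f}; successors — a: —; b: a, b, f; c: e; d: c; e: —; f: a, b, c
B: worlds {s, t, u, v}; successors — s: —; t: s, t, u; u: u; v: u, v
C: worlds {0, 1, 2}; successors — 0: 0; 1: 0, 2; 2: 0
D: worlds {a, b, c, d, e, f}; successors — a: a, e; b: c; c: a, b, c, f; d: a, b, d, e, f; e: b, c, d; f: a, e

Frame correspondent (Sahlqvist): forall x forall y forall z ((xRy & xRz) -> exists w (yRw & z R^2 w)) — i.e. a generalized confluence (Geach) condition.
A: fails — bRa, bRa but no w with aRw and aR²w.
B: fails — tRs, tRs but no w with sRw and sR²w.
C: satisfies the condition.
D: satisfies the condition.
Valid on: C, D.

C, D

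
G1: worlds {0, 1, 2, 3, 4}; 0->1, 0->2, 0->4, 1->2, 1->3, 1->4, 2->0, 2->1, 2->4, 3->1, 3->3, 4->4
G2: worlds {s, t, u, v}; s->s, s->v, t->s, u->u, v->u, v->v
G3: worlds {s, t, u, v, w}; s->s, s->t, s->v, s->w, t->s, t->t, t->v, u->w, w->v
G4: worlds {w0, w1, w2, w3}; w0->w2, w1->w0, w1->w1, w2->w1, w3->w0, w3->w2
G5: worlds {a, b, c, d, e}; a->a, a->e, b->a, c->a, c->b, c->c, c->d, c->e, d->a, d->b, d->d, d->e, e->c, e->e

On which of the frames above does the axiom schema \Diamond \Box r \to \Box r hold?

This is the axiom for the Euclidean property; its first-order frame correspondent is \forall x \forall y \forall z (Rxy \wedge Rxz \to Ryz).
G1: fails — R02 and R02 but not R22.
G2: fails — Rsv and Rss but not Rvs.
G3: fails — Rsv and Rsv but not Rvv.
G4: fails — Rw0w2 and Rw0w2 but not Rw2w2.
G5: fails — Rae and Raa but not Rea.

none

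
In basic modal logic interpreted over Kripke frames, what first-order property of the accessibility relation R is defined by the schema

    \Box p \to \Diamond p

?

Suppose □p→◇p is valid. At any x set V(p)=W. Then □p at x, so ◇p at x, so x has a successor.
Conversely, on a frame with seriality the schema holds at every world under every valuation.
So the correspondent is seriality.

seriality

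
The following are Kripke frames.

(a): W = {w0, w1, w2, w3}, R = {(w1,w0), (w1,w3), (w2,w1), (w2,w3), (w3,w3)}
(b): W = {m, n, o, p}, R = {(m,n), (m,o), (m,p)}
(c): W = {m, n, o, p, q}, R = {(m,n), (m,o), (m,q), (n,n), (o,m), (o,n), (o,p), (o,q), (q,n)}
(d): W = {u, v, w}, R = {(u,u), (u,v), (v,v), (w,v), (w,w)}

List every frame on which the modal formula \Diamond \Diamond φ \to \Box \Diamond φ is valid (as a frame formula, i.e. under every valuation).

Frame correspondent (Sahlqvist): \forall x \forall y \forall z ((x R^2 y \wedge xRz) \to \exists w (y = w \wedge zRw)) — i.e. a generalized confluence (Geach) condition.
(a): fails — w1R²w3, w1Rw0 but no w with w3=w and w0Rw.
(b): holds.
(c): fails — mR²m, mRn but no w with m=w and nRw.
(d): fails — uR²u, uRv but no t with u=t and vRt.
Valid on: (b).

(b)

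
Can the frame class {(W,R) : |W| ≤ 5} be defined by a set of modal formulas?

Modal frame validity is preserved under disjoint unions.
Any modal formula valid on each of 6 disjoint one-world frames is valid on their disjoint union (validity is preserved under disjoint unions). Each one-world frame has |W|=1≤5, but the union has |W|=6.
So the class is not modally definable.

Not definable by any modal formula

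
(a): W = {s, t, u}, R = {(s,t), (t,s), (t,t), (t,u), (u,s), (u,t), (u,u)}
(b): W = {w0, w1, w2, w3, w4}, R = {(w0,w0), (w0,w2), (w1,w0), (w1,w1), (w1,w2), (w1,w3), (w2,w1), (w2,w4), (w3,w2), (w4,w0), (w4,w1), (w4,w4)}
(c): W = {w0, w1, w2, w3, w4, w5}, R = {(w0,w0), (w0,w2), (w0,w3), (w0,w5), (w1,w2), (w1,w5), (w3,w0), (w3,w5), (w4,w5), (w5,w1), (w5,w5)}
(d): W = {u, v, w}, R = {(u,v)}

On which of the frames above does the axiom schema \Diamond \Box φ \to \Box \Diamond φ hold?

(a)

Frame correspondent (Sahlqvist): \forall x \forall y \forall z (Rxy \wedge Rxz \to \exists w (Ryw \wedge Rzw)) — i.e. convergence.
(a): satisfies the condition.
(b): fails — Rw0w2 and Rw0w0 but w2 and w0 have no common successor.
(c): fails — Rw0w5 and Rw0w2 but w5 and w2 have no common successor.
(d): fails — Ruv and Ruv but v and v have no common successor.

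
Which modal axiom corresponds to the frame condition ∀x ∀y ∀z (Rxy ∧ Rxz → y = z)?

This is partial functionality; the standard corresponding axiom is CD: ◇s → □s.
Suppose ◇s→□s is valid. Take Rxy, Rxz and set V(s)={y}. Then ◇s at x, so □s at x, so s at z, i.e. z=y.

◇s → □s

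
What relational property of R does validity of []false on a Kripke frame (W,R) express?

This is the Ver axiom.
Its frame correspondent is emptiness of R — forall x forall y ~Rxy.

Emptiness of R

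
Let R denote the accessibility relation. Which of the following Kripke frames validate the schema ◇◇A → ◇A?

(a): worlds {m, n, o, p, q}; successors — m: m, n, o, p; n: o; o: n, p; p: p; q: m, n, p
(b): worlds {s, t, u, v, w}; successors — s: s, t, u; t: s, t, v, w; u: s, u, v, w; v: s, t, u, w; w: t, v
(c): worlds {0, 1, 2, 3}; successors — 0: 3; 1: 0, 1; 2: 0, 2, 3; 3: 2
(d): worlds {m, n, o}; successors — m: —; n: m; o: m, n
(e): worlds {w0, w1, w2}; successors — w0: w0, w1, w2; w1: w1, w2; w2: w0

The schema corresponds to transitivity: ∀x ∀y ∀z (Rxy ∧ Ryz → Rxz).
(a): fails — Ron and Rno but not Roo.
(b): fails — Ruv and Rvt but not Rut.
(c): fails — R10 and R03 but not R13.
(d): ✓.
(e): fails — Rw1w2 and Rw2w0 but not Rw1w0.
Valid on: (d).

(d)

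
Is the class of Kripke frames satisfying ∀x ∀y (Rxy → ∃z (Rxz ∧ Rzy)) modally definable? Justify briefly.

Definable; □□r → □r defines it

This is a Sahlqvist condition; the C4 axiom □□r → □r defines it.
Suppose □□r→□r is valid. Take Rxy and set V(r)={w : xR²w}. Then □□r at x, so □r at x, so r at y, i.e. ∃z(Rxz∧Rzy).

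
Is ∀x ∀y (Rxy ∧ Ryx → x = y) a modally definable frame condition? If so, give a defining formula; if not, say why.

Any modally definable frame class is closed under surjective bounded morphisms.
The 6-cycle (worlds w0,w1,w2,w3,w4,w5 with w0→w1→w2→w3→w4→w5→w0) is antisymmetric. Sending even-indexed worlds to s and odd-indexed worlds to t is a surjective bounded morphism onto the two-world frame with s↔t, which is not antisymmetric.
So the class is not modally definable.

Not modally definable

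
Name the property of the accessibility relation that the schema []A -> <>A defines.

Suppose □A→◇A is valid. At any x set V(A)=W. Then □A at x, so ◇A at x, so x has a successor.
Conversely, on a frame with seriality the schema holds at every world under every valuation.
So the correspondent is seriality.

Seriality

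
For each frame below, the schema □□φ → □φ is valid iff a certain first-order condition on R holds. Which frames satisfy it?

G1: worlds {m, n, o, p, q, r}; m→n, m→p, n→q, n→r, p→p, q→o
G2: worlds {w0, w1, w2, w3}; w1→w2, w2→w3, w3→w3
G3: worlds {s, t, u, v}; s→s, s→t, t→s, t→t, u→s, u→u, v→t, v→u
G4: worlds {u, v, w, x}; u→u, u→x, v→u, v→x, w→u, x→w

G3

Frame correspondent (Sahlqvist): ∀x ∀y (Rxy → ∃z (Rxz ∧ Rzy)) — i.e. density.
G1: fails — Rnr but no z with Rnz and Rzr.
G2: fails — Rw1w2 but no z with Rw1z and Rzw2.
G3: ✓.
G4: fails — Rxw but no z with Rxz and Rzw.
Valid on: G3.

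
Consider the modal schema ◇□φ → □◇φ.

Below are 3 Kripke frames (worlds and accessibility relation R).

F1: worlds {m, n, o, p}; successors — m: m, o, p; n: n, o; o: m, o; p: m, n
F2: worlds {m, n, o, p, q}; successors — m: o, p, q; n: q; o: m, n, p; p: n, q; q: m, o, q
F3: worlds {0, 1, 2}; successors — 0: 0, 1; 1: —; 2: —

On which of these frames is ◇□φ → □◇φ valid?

Frame correspondent (Sahlqvist): ∀x ∀y ∀z (Rxy ∧ Rxz → ∃w (Ryw ∧ Rzw)) — i.e. convergence.
F1: ✓.
F2: ✓.
F3: fails — R00 and R01 but 0 and 1 have no common successor.

F1, F2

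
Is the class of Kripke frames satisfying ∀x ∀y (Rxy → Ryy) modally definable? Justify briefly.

Yes, by □(□r → r)

The condition is shift-reflexivity. A defining modal formula is □(□r → r).
Suppose □(□r→r) is valid. Take Rxy and set V(r)={w : Ryw}. Then at y, □r holds; since □(□r→r) at x, □r→r at y, so r at y, i.e. Ryy.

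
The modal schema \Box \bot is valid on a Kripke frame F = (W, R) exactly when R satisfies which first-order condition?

emptiness of R

This schema is the Ver axiom.
It corresponds to emptiness of R: \forall x \forall y \neg Rxy.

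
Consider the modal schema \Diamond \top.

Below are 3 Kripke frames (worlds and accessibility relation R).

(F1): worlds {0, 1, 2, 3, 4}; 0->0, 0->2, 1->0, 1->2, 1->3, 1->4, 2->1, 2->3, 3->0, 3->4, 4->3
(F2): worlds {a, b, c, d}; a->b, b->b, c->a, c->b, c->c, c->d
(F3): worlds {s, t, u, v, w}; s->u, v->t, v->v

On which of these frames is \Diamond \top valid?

This is the axiom for seriality; its first-order frame correspondent is \forall x \exists y Rxy.
(F1): condition met.
(F2): fails — world d has no successor.
(F3): fails — world t has no successor.
Valid on: (F1).

(F1)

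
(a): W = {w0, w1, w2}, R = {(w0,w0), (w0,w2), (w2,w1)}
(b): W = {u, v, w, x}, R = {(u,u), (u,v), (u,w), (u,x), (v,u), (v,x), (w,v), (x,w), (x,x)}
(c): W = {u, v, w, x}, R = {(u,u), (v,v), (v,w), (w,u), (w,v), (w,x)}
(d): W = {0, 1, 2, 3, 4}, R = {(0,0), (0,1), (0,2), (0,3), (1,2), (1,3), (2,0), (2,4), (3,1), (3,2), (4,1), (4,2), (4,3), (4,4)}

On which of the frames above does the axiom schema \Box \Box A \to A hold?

(d)

This is the axiom for a generalized confluence (Geach) condition; its first-order frame correspondent is \forall x \exists w (x R^2 w \wedge x = w).
(a): fails — at w1 but no w with w1R²w and w1=w.
(b): fails — at w but no t with wR²t and w=t.
(c): fails — at x but no t with xR²t and x=t.
(d): holds.
Valid on: (d).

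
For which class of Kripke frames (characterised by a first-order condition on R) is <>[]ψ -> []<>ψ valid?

convergence

Suppose ◇□ψ→□◇ψ is valid. Take Rxy, Rxz and set V(ψ)={w : Ryw}. Then □ψ at y so ◇□ψ at x, so □◇ψ at x, so ◇ψ at z, giving w with Rzw and Ryw.
Conversely, on a frame with convergence the schema holds at every world under every valuation.
So the correspondent is convergence.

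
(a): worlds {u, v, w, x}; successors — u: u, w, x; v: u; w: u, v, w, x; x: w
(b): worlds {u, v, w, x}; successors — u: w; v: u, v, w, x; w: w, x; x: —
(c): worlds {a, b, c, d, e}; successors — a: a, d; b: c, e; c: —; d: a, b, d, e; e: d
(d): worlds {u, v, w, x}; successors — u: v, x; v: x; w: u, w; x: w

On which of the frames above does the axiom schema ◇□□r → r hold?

Frame correspondent (Sahlqvist): ∀x ∀y (xRy → ∃w (yR²w ∧ x = w)) — i.e. a generalized confluence (Geach) condition.
(a): condition met.
(b): fails — uRw but no t with wR²t and u=t.
(c): fails — bRc but no w with cR²w and b=w.
(d): fails — uRv but no t with vR²t and u=t.
Valid on: (a).

(a)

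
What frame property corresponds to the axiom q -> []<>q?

Suppose q→□◇q is valid. Take Rxy and set V(q)={x}. Then q at x, so □◇q at x, so ◇q at y, so some z with Ryz has q; z=x, i.e. Ryx.

symmetry: forall x forall y (Rxy -> Ryx)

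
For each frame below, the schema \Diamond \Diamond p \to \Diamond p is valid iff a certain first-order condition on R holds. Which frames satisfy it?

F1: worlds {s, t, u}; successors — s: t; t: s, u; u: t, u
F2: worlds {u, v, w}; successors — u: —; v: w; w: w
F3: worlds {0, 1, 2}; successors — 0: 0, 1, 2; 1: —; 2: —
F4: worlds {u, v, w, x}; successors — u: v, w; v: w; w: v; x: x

The schema corresponds to transitivity: \forall x \forall y \forall z (Rxy \wedge Ryz \to Rxz).
F1: fails — Rut and Rts but not Rus.
F2: satisfies the condition.
F3: satisfies the condition.
F4: fails — Rvw and Rwv but not Rvv.

F2, F3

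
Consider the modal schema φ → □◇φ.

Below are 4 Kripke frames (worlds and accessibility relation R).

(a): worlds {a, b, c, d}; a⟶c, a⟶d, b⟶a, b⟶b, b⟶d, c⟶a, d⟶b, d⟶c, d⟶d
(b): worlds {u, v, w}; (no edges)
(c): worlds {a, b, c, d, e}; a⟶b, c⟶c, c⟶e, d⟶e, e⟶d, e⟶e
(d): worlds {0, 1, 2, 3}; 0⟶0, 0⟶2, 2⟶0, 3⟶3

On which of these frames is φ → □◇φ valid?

Frame correspondent (Sahlqvist): ∀x ∀y (Rxy → Ryx) — i.e. symmetry.
(a): fails — Rdc but not Rcd.
(b): satisfies the condition.
(c): fails — Rab but not Rba.
(d): satisfies the condition.

(b), (d)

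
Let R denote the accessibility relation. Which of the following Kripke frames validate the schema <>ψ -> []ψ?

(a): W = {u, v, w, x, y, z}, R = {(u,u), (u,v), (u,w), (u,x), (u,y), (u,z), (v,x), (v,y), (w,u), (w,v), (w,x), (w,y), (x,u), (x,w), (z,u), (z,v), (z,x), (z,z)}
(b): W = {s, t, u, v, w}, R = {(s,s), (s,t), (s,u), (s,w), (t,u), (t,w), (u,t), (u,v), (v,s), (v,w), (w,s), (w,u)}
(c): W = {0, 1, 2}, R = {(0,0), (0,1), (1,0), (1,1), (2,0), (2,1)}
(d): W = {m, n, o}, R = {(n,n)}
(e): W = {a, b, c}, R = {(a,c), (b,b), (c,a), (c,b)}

(d)

This is the axiom for partial functionality; its first-order frame correspondent is forall x forall y forall z (Rxy & Rxz -> y = z).
(a): fails — u sees both u and v.
(b): fails — s sees both s and t.
(c): fails — 0 sees both 0 and 1.
(d): condition met.
(e): fails — c sees both a and b.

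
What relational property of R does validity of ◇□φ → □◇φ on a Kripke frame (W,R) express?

Convergence

Suppose ◇□φ→□◇φ is valid. Take Rxy, Rxz and set V(φ)={w : Ryw}. Then □φ at y so ◇□φ at x, so □◇φ at x, so ◇φ at z, giving w with Rzw and Ryw.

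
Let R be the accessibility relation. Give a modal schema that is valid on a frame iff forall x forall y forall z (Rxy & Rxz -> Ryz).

◇p → □◇p

This is the Euclidean property; the standard corresponding axiom is 5: ◇p → □◇p.
Suppose ◇p→□◇p is valid. Take Rxy, Rxz and set V(p)={y}. Then ◇p at x, so □◇p at x, so ◇p at z, so some w with Rzw has p; w=y, i.e. Rzy. By symmetry of the argument, Ryz.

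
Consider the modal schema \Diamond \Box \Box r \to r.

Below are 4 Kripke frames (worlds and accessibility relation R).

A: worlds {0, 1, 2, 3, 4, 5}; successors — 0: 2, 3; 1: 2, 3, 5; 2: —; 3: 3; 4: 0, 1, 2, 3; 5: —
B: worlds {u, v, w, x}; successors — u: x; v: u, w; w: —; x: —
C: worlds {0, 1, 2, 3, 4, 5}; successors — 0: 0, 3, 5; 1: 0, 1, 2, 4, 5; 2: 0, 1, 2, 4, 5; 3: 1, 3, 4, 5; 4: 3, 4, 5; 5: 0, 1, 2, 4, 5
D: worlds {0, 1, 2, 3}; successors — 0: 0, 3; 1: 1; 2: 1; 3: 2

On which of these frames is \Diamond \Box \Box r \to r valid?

C

Frame correspondent (Sahlqvist): \forall x \forall y (xRy \to \exists w (y R^2 w \wedge x = w)) — i.e. a generalized confluence (Geach) condition.
A: fails — 0R2 but no w with 2R²w and 0=w.
B: fails — uRx but no t with xR²t and u=t.
C: satisfies the condition.
D: fails — 0R3 but no w with 3R²w and 0=w.
Valid on: C.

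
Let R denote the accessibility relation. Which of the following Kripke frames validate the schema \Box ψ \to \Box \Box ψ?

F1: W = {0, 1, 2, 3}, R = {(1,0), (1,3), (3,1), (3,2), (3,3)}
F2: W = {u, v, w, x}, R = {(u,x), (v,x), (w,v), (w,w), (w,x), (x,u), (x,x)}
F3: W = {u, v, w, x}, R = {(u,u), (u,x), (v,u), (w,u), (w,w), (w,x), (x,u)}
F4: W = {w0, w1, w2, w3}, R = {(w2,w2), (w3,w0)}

F4

Frame correspondent (Sahlqvist): \forall x \forall y \forall z (Rxy \wedge Ryz \to Rxz) — i.e. transitivity.
F1: fails — R31 and R10 but not R30.
F2: fails — Rwx and Rxu but not Rwu.
F3: fails — Rvu and Rux but not Rvx.
F4: satisfies the condition.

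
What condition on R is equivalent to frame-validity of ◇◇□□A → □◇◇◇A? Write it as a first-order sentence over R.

∀x ∀y ∀z ((xR²y ∧ xRz) → ∃w (yR²w ∧ zR³w))

This is a Sahlqvist (Geach-type) schema ◇^2□^2A → □^1◇^3A.
Minimal-valuation argument: fix x; take any y with xR^2y and any z with xR^1z. Set V(A) to the set of worlds R-reachable from y in exactly 2 steps. Then □^2A holds at y, so the antecedent holds at x; validity forces ◇^3A at z, giving a w with zR^3w and yR^2w.
First-order correspondent: ∀x ∀y ∀z ((xR²y ∧ xRz) → ∃w (yR²w ∧ zR³w)).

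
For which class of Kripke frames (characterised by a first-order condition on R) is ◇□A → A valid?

symmetry: ∀x ∀y (Rxy → Ryx)

Equivalently (dual form): A → □◇A.
Suppose A→□◇A is valid. Take Rxy and set V(A)={x}. Then A at x, so □◇A at x, so ◇A at y, so some z with Ryz has A; z=x, i.e. Ryx.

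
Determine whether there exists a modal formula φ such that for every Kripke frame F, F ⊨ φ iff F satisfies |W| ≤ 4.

Not modally definable

Any modally definable frame class is closed under disjoint unions.
Any modal formula valid on each of 5 disjoint one-world frames is valid on their disjoint union (validity is preserved under disjoint unions). Each one-world frame has |W|=1≤4, but the union has |W|=5.
So the class is not modally definable.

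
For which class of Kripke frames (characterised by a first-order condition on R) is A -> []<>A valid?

Suppose A→□◇A is valid. Take Rxy and set V(A)={x}. Then A at x, so □◇A at x, so ◇A at y, so some z with Ryz has A; z=x, i.e. Ryx.
The converse is a direct semantic check.
So the correspondent is symmetry.

Symmetry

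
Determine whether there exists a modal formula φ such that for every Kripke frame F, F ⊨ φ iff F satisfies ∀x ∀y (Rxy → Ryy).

Yes: it is shift-reflexivity, defined by the T□ schema □(□r → r).
Suppose □(□r→r) is valid. Take Rxy and set V(r)={w : Ryw}. Then at y, □r holds; since □(□r→r) at x, □r→r at y, so r at y, i.e. Ryy.

Yes, by □(□r → r)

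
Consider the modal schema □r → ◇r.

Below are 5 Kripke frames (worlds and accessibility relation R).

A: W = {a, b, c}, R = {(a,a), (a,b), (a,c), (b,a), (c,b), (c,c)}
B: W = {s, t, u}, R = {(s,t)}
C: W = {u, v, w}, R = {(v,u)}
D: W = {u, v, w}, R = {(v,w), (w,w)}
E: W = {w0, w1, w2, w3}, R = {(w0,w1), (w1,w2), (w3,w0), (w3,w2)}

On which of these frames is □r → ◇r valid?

The schema corresponds to seriality: ∀x ∃y Rxy.
A: ✓.
B: fails — world t has no successor.
C: fails — world u has no successor.
D: fails — world u has no successor.
E: fails — world w2 has no successor.

A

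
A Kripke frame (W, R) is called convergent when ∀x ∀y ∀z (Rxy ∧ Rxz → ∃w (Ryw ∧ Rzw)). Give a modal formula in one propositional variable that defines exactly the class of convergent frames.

A defining formula is ◇□p → □◇p (the .2 axiom).
Suppose ◇□p→□◇p is valid. Take Rxy, Rxz and set V(p)={w : Ryw}. Then □p at y so ◇□p at x, so □◇p at x, so ◇p at z, giving w with Rzw and Ryw.

◇□p → □◇p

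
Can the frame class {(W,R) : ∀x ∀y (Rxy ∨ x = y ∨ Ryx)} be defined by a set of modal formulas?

Any modally definable frame class is closed under disjoint unions.
Take 2 disjoint single-world reflexive frames: each is trivially connected, but their disjoint union has 2 worlds with no edge between distinct components, so it is not connected.
So the class is not modally definable.

No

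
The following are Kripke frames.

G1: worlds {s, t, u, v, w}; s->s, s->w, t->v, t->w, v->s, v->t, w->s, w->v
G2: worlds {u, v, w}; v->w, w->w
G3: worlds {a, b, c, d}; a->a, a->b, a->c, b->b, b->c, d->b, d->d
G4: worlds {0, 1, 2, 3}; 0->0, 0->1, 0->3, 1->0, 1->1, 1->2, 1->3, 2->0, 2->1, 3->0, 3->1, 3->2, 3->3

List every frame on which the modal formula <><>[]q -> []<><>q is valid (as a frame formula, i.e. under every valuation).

G1, G2, G4

The schema corresponds to a generalized confluence (Geach) condition: forall x forall y forall z ((x R^2 y & xRz) -> exists w (yRw & z R^2 w)).
G1: ✓.
G2: ✓.
G3: fails — aR²a, aRc but no w with aRw and cR²w.
G4: ✓.
Valid on: G1, G2, G4.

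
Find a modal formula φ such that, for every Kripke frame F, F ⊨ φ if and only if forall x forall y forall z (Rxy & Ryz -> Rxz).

□ψ → □□ψ

A defining formula is □ψ → □□ψ (the 4 axiom).
Suppose □ψ→□□ψ is valid. Take Rxy, Ryz and set V(ψ)={w : Rxw}. Then □ψ at x, so □□ψ at x, so □ψ at y, so ψ at z, i.e. Rxz.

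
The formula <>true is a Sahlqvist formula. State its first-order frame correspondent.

seriality

◇⊤ holds at w iff w has a successor, so frame-validity of ◇⊤ is exactly seriality. Equivalently via □φ → ◇φ:
Suppose □φ→◇φ is valid. At any x set V(φ)=W. Then □φ at x, so ◇φ at x, so x has a successor.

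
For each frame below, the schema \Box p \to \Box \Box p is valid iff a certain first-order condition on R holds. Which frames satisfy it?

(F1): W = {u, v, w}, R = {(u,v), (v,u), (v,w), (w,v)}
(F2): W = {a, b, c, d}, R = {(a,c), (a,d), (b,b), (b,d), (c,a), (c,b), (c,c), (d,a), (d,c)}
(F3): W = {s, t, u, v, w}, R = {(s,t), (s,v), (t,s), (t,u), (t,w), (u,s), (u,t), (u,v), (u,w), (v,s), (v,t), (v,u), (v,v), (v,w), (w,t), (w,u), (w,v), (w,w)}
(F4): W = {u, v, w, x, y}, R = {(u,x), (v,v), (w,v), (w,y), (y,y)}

(F4)

The schema corresponds to transitivity: \forall x \forall y \forall z (Rxy \wedge Ryz \to Rxz).
(F1): fails — Ruv and Rvu but not Ruu.
(F2): fails — Rdc and Rcb but not Rdb.
(F3): fails — Ruv and Rvu but not Ruu.
(F4): satisfies the condition.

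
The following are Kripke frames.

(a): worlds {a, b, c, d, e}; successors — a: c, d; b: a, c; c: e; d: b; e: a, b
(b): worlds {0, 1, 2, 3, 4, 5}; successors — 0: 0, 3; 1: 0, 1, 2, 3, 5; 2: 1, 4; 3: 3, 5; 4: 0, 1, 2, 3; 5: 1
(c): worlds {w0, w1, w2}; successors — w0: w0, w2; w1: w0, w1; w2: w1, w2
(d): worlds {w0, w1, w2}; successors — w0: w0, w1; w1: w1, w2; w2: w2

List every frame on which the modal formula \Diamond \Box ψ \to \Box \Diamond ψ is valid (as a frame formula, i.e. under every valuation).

(c), (d)

This is the axiom for convergence; its first-order frame correspondent is \forall x \forall y \forall z (Rxy \wedge Rxz \to \exists w (Ryw \wedge Rzw)).
(a): fails — Rac and Rad but c and d have no common successor.
(b): fails — R10 and R12 but 0 and 2 have no common successor.
(c): condition met.
(d): condition met.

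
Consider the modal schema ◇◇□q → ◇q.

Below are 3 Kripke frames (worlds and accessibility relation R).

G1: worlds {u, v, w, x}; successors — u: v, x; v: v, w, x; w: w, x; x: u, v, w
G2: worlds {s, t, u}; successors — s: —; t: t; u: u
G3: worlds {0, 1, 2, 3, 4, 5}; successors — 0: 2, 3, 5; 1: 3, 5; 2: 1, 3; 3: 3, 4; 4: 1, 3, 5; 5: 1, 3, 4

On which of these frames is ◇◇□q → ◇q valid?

This is the axiom for a generalized confluence (Geach) condition; its first-order frame correspondent is ∀x ∀y (xR²y → ∃w (yRw ∧ xRw)).
G1: satisfies the condition.
G2: satisfies the condition.
G3: satisfies the condition.

G1, G2, G3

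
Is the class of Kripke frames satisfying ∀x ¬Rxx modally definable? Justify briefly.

If a class were modally definable it would be closed under surjective bounded morphisms (Goldblatt–Thomason).
The 5-cycle (worlds a,b,c,d,e with a→b→c→d→e→a) is irreflexive, and the map sending every world to a single reflexive point • is a surjective bounded morphism (forth: every edge maps to (•,•); back: every world has a successor). So any modal formula valid on the 5-cycle is also valid on the reflexive point, which is not irreflexive.
So no modal formula (or set of formulas) defines exactly the irreflexive frames.

Not modally definable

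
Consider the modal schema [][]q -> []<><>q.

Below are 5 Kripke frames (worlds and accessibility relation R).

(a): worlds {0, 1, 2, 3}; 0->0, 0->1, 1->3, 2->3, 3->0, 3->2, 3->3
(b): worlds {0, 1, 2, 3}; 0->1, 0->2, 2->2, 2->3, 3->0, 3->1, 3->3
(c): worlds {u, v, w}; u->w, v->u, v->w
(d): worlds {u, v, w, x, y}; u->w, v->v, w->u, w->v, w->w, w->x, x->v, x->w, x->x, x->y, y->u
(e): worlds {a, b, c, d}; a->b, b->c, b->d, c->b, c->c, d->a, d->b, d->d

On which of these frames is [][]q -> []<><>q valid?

This is the axiom for a generalized confluence (Geach) condition; its first-order frame correspondent is forall x forall z (xRz -> exists w (x R^2 w & z R^2 w)).
(a): holds.
(b): fails — 0R1 but no w with 0R²w and 1R²w.
(c): fails — uRw but no t with uR²t and wR²t.
(d): holds.
(e): holds.
Valid on: (a), (d), (e).

(a), (d), (e)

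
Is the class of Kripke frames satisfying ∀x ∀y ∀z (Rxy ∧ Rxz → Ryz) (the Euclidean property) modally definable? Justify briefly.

Yes — defined by ◇r → □◇r

Yes: it is the Euclidean property, defined by the 5 schema ◇r → □◇r.
Suppose ◇r→□◇r is valid. Take Rxy, Rxz and set V(r)={y}. Then ◇r at x, so □◇r at x, so ◇r at z, so some w with Rzw has r; w=y, i.e. Rzy. By symmetry of the argument, Ryz.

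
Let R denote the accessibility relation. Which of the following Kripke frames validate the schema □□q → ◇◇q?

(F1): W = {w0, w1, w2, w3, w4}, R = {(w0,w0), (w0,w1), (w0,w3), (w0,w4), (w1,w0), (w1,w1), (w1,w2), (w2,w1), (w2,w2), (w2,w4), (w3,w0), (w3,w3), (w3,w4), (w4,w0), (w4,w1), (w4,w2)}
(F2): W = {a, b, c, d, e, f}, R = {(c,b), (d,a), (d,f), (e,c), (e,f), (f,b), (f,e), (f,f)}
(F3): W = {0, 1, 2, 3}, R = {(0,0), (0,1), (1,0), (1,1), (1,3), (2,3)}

This is the axiom for a generalized confluence (Geach) condition; its first-order frame correspondent is ∀x ∃w (xR²w ∧ xR²w).
(F1): holds.
(F2): fails — at a but no w with aR²w and aR²w.
(F3): fails — at 2 but no w with 2R²w and 2R²w.

(F1)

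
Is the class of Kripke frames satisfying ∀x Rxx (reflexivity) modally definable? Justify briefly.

Definable; □q → q defines it

Yes: it is reflexivity, defined by the T schema □q → q.
Suppose □q→q is valid. At any x set V(q)={w : Rxw}. Then □q holds at x, so q holds at x, i.e. Rxx.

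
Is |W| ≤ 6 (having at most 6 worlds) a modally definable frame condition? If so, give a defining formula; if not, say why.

Any modally definable frame class is closed under disjoint unions.
Any modal formula valid on each of 7 disjoint one-world frames is valid on their disjoint union (validity is preserved under disjoint unions). Each one-world frame has |W|=1≤6, but the union has |W|=7.
So no modal formula (or set of formulas) defines exactly the |W|≤6 frames.

Not modally definable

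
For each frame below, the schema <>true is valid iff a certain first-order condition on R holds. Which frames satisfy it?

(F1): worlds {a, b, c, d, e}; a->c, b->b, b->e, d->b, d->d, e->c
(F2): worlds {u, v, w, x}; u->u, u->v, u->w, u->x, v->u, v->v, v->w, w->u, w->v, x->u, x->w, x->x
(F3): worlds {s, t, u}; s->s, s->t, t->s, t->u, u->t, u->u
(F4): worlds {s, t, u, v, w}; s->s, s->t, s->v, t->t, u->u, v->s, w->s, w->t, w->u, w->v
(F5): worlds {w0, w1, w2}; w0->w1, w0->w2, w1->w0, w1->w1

(F2), (F3), (F4)

The schema corresponds to seriality: forall x exists y Rxy.
(F1): fails — world c has no successor.
(F2): condition met.
(F3): condition met.
(F4): condition met.
(F5): fails — world w2 has no successor.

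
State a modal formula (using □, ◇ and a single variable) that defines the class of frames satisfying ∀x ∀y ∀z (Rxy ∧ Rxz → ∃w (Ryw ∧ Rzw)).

This is convergence; the standard corresponding axiom is .2: ◇□ψ → □◇ψ.
Suppose ◇□ψ→□◇ψ is valid. Take Rxy, Rxz and set V(ψ)={w : Ryw}. Then □ψ at y so ◇□ψ at x, so □◇ψ at x, so ◇ψ at z, giving w with Rzw and Ryw.

◇□ψ → □◇ψ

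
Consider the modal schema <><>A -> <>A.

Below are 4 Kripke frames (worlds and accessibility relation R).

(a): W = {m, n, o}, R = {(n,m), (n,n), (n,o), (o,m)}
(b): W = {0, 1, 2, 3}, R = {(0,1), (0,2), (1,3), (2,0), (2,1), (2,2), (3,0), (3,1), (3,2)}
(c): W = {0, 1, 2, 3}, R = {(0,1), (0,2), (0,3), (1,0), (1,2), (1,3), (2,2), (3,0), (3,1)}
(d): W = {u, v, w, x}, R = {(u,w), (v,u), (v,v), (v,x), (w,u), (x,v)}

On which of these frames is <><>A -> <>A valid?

The schema corresponds to transitivity: forall x forall y forall z (Rxy & Ryz -> Rxz).
(a): satisfies the condition.
(b): fails — R02 and R20 but not R00.
(c): fails — R10 and R01 but not R11.
(d): fails — Ruw and Rwu but not Ruu.

(a)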